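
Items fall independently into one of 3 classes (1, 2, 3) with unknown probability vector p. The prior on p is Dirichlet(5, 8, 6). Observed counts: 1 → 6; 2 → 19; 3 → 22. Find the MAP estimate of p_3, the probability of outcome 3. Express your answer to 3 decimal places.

The posterior is Dirichlet(αᵢ + nᵢ) = Dirichlet(11, 27, 28).
For a Dirichlet(a₁,…,a_K) with all aᵢ > 1, the mode has j-th component (aⱼ − 1)/(Σaᵢ − K).
Here Σaᵢ = 66 and K = 3, so p_3 = (28 − 1)/(66 − 3) = 27/63 ≈ 0.429.

MAP estimate: 0.429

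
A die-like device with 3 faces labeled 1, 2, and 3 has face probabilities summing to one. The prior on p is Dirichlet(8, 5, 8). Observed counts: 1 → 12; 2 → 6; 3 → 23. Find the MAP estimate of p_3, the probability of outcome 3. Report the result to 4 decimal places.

MAP estimate: 0.5085

The posterior is Dirichlet(αᵢ + nᵢ) = Dirichlet(20, 11, 31).
For a Dirichlet(a₁,…,a_K) with all aᵢ > 1, the mode has j-th component (aⱼ − 1)/(Σaᵢ − K).
Here Σaᵢ = 62 and K = 3, so p_3 = (31 − 1)/(62 − 3) = 30/59 ≈ 0.5085.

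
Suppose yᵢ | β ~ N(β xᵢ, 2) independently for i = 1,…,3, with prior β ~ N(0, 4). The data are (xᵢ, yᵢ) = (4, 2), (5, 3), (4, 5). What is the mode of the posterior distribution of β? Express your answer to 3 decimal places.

log p(β | y) = −Σ(yᵢ − βxᵢ)²/(2·2) − β²/(2·4) + const.
Setting the derivative to zero: Σxᵢ(yᵢ − βxᵢ)/2 − β/4 = 0, so β = Σxᵢyᵢ / (Σxᵢ² + σ²/τ²).
Σxᵢyᵢ = 4·2 + 5·3 + 4·5 = 43; Σxᵢ² = 57; σ²/τ² = 0.5.
β̂_MAP = 43 / (57 + 0.5) = 43/57.5 ≈ 0.748.

β̂_MAP = 0.748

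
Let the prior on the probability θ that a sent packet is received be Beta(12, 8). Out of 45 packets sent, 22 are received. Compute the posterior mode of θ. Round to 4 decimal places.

Prior: Beta(12, 8).
Data: 22 successes in 45 trials. The binomial likelihood contributes θ^22(1−θ)^23, so the posterior is Beta(12+22, 8+23) = Beta(34, 31).
For Beta(a, b) with a, b > 1 the mode is (a−1)/(a+b−2) = 33/63 ≈ 0.5238.

θ̂_MAP = 0.5238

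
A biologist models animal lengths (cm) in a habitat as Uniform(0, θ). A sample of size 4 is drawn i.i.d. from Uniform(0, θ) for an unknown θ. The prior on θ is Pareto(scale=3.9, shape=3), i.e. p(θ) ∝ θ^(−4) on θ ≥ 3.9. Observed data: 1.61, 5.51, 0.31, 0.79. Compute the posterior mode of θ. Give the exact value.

θ̂_MAP = 5.51

The Uniform(0, θ) likelihood is θ^(−n) for θ ≥ max(xᵢ), zero otherwise. Here max(xᵢ) = 5.51.
Posterior ∝ θ^(−4) · θ^(−4) = θ^(−8) on θ ≥ max(3.9, 5.51) = 5.51.
This density is strictly decreasing in θ, so the posterior mode lies at the lower boundary of the support.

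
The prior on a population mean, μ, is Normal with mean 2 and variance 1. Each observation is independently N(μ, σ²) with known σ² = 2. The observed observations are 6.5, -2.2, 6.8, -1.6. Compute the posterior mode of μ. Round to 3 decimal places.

n = 4; x̄ = (6.5 + (-2.2) + 6.8 + (-1.6))/4 = 9.5/4 = 2.375.
For a Normal prior and Normal likelihood with known variance, the posterior is Normal; its mode equals its mean, the precision-weighted average.
Prior precision 1/σ₀² = 1/1 = 1; data precision n/σ² = 4/2 = 2.
μ̂ = (1·2 + 2·2.375) / (1 + 2) = 6.75/3 = 2.250.

μ̂_MAP = 2.250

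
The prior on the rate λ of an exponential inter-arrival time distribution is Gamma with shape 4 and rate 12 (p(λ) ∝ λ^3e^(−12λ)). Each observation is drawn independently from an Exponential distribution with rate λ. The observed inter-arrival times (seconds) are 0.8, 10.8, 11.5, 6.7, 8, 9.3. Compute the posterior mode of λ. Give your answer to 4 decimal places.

The Exponential(rate=λ) likelihood is ∝ λ^n e^(−λΣtᵢ). Here n = 6 and Σtᵢ = 0.8 + 10.8 + 11.5 + 6.7 + 8 + 9.3 = 47.1.
Posterior ∝ λ^3e^(−12λ) · λ^6e^(−47.1λ) = λ^9e^(−59.1λ), i.e. Gamma(10, 59.1).
Mode = (a−1)/b = 9/59.1 ≈ 0.1523.

λ̂_MAP = 0.1523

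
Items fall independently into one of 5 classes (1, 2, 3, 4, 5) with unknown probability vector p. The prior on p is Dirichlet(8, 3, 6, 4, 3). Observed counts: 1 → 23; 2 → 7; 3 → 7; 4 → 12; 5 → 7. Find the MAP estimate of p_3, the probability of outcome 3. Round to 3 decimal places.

The posterior is Dirichlet(αᵢ + nᵢ) = Dirichlet(31, 10, 13, 16, 10).
For a Dirichlet(a₁,…,a_K) with all aᵢ > 1, the mode has j-th component (aⱼ − 1)/(Σaᵢ − K).
Here Σaᵢ = 80 and K = 5, so p_3 = (13 − 1)/(80 − 5) = 12/75 ≈ 0.160.

MAP estimate: 0.160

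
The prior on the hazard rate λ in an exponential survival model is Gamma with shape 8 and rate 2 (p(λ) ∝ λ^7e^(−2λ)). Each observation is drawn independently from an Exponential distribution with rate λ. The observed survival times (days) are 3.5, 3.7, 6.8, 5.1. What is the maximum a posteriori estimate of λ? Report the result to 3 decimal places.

λ̂_MAP = 0.521

The Exponential(rate=λ) likelihood is ∝ λ^n e^(−λΣtᵢ). Here n = 4 and Σtᵢ = 3.5 + 3.7 + 6.8 + 5.1 = 19.1.
Posterior ∝ λ^7e^(−2λ) · λ^4e^(−19.1λ) = λ^11e^(−21.1λ), i.e. Gamma(12, 21.1).
Mode = (a−1)/b = 11/21.1 ≈ 0.521.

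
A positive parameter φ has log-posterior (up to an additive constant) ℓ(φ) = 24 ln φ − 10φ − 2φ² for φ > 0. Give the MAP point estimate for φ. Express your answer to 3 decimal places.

ℓ'(φ) = 24/φ − 10 − 4φ. Setting this to zero and multiplying by φ: 4φ² + 10φ − 24 = 0.
φ = (−10 + √(10² + 4·4·24)) / (2·4) = (−10 + √484) / 8 = (−10 + 22)/8 = 3/2.
ℓ''(φ) = −24/φ² − 4 < 0, confirming a maximum.

φ̂_MAP = 1.500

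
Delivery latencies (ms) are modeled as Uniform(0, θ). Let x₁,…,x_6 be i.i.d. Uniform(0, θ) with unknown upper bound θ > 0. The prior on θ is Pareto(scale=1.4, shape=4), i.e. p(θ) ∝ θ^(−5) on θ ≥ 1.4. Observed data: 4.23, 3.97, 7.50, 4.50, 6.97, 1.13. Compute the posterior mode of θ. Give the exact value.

The Uniform(0, θ) likelihood is θ^(−n) for θ ≥ max(xᵢ), zero otherwise. Here max(xᵢ) = 7.50.
Posterior ∝ θ^(−5) · θ^(−6) = θ^(−11) on θ ≥ max(1.4, 7.50) = 7.50.
This density is strictly decreasing in θ, so the posterior mode lies at the lower boundary of the support.

θ̂_MAP = 7.50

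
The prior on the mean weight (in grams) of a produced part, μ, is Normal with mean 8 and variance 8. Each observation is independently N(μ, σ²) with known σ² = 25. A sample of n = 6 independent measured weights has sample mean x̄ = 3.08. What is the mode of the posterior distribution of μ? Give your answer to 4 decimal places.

n = 6, x̄ = 3.08.
For a Normal prior and Normal likelihood with known variance, the posterior is Normal; its mode equals its mean, the precision-weighted average.
Prior precision 1/σ₀² = 1/8 = 0.125; data precision n/σ² = 6/25 = 0.24.
μ̂ = (0.125·8 + 0.24·3.08) / (0.125 + 0.24) = 1.7392/0.365 = 8696/1825 ≈ 4.7649.

μ̂_MAP = 4.7649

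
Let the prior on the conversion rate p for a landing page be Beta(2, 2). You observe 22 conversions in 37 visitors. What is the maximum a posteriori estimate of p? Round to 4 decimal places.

p̂_MAP = 0.5897

Prior: Beta(2, 2).
Data: 22 successes in 37 trials. The binomial likelihood contributes p^22(1−p)^15, so the posterior is Beta(2+22, 2+15) = Beta(24, 17).
For Beta(a, b) with a, b > 1 the mode is (a−1)/(a+b−2) = 23/39 ≈ 0.5897.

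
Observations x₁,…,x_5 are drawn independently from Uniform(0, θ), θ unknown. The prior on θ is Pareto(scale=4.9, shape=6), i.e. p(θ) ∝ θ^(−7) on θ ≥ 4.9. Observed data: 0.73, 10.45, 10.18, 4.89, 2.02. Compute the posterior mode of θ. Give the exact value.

The Uniform(0, θ) likelihood is θ^(−n) for θ ≥ max(xᵢ), zero otherwise. Here max(xᵢ) = 10.45.
Posterior ∝ θ^(−7) · θ^(−5) = θ^(−12) on θ ≥ max(4.9, 10.45) = 10.45.
This density is strictly decreasing in θ, so the posterior mode lies at the lower boundary of the support.

θ̂_MAP = 10.45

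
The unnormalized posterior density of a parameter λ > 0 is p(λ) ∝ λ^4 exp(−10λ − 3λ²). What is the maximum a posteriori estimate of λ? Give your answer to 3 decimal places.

ℓ'(λ) = 4/λ − 10 − 6λ. Setting this to zero and multiplying by λ: 6λ² + 10λ − 4 = 0.
λ = (−10 + √(10² + 4·6·4)) / (2·6) = (−10 + √196) / 12 = (−10 + 14)/12 = 1/3.
ℓ''(λ) = −4/λ² − 6 < 0, confirming a maximum.

λ̂_MAP = 0.333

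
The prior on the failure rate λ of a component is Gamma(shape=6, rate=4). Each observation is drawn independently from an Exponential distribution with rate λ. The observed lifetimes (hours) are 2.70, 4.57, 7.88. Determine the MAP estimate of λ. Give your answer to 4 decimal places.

The Exponential(rate=λ) likelihood is ∝ λ^n e^(−λΣtᵢ). Here n = 3 and Σtᵢ = 2.70 + 4.57 + 7.88 = 15.15.
Posterior ∝ λ^5e^(−4λ) · λ^3e^(−15.15λ) = λ^8e^(−19.15λ), i.e. Gamma(9, 19.15).
Mode = (a−1)/b = 8/19.15 ≈ 0.4178.

λ̂_MAP = 0.4178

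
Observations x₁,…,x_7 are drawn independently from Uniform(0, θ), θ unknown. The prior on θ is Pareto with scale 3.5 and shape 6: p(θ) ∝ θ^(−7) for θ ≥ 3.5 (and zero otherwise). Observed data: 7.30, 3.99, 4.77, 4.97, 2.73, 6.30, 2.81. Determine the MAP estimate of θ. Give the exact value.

The Uniform(0, θ) likelihood is θ^(−n) for θ ≥ max(xᵢ), zero otherwise. Here max(xᵢ) = 7.30.
Posterior ∝ θ^(−7) · θ^(−7) = θ^(−14) on θ ≥ max(3.5, 7.30) = 7.30.
This density is strictly decreasing in θ, so the posterior mode lies at the lower boundary of the support.

θ̂_MAP = 7.30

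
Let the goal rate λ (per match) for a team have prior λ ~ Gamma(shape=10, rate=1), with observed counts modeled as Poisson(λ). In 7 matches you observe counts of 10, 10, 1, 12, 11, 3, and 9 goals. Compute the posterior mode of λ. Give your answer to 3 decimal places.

λ̂_MAP = 8.125

Σxᵢ = 10+10+1+12+11+3+9 = 56, with n = 7.
Posterior ∝ λ^9e^(−1λ) · λ^56e^(−7λ) = λ^65e^(−8λ), i.e. Gamma(shape=66, rate=8).
The mode of a Gamma(a, b) with a ≥ 1 (shape–rate) is (a−1)/b = 65/8 ≈ 8.125.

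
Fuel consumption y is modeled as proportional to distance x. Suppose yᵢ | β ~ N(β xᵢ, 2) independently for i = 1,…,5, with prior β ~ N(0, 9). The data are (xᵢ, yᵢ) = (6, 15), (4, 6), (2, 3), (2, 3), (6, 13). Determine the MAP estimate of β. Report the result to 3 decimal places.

log p(β | y) = −Σ(yᵢ − βxᵢ)²/(2·2) − β²/(2·9) + const.
Setting the derivative to zero: Σxᵢ(yᵢ − βxᵢ)/2 − β/9 = 0, so β = Σxᵢyᵢ / (Σxᵢ² + σ²/τ²).
Σxᵢyᵢ = 6·15 + 4·6 + 2·3 + 2·3 + 6·13 = 204; Σxᵢ² = 96; σ²/τ² = 2/9.
β̂_MAP = 204 / (96 + 2/9) = 204/(866/9) = 918/433 ≈ 2.120.

β̂_MAP = 2.120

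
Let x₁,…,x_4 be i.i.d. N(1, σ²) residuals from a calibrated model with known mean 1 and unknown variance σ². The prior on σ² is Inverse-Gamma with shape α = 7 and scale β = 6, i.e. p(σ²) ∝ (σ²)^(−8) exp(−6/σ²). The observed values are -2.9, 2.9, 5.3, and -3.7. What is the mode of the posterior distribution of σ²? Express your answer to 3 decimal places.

σ̂²_MAP = 3.570

Sum of squared deviations about the known mean: SS = (-2.9−1)² + (2.9−1)² + (5.3−1)² + (-3.7−1)² = 59.4.
The Normal likelihood contributes (σ²)^(−n/2) exp(−SS/(2σ²)), so the posterior is Inverse-Gamma(α + n/2, β + SS/2) = Inverse-Gamma(9, 35.7).
The mode of Inverse-Gamma(a, b) is b/(a+1) = 35.7/10 ≈ 3.570.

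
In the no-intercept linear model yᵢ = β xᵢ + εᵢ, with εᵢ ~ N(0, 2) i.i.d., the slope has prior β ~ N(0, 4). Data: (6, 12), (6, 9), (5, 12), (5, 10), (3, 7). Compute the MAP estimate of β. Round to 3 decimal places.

β̂_MAP = 1.954

log p(β | y) = −Σ(yᵢ − βxᵢ)²/(2·2) − β²/(2·4) + const.
Setting the derivative to zero: Σxᵢ(yᵢ − βxᵢ)/2 − β/4 = 0, so β = Σxᵢyᵢ / (Σxᵢ² + σ²/τ²).
Σxᵢyᵢ = 6·12 + 6·9 + 5·12 + 5·10 + 3·7 = 257; Σxᵢ² = 131; σ²/τ² = 0.5.
β̂_MAP = 257 / (131 + 0.5) = 257/131.5 ≈ 1.954.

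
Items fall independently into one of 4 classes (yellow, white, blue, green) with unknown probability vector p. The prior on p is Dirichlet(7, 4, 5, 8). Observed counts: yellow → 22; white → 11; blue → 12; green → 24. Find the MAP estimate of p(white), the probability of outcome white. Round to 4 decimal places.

MAP estimate of p(white) = 0.1573

The posterior is Dirichlet(αᵢ + nᵢ) = Dirichlet(29, 15, 17, 32).
For a Dirichlet(a₁,…,a_K) with all aᵢ > 1, the mode has j-th component (aⱼ − 1)/(Σaᵢ − K).
Here Σaᵢ = 93 and K = 4, so p(white) = (15 − 1)/(93 − 4) = 14/89 ≈ 0.1573.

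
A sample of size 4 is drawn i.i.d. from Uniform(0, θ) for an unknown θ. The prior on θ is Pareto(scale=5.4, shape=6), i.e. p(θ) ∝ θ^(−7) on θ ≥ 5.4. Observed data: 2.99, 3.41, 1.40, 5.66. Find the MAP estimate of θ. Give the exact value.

The Uniform(0, θ) likelihood is θ^(−n) for θ ≥ max(xᵢ), zero otherwise. Here max(xᵢ) = 5.66.
Posterior ∝ θ^(−7) · θ^(−4) = θ^(−11) on θ ≥ max(5.4, 5.66) = 5.66.
This density is strictly decreasing in θ, so the posterior mode lies at the lower boundary of the support.

θ̂_MAP = 5.66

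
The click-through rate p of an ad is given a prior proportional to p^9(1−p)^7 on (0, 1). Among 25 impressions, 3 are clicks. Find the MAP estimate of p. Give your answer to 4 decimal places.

The prior density ∝ p^9(1−p)^7 is the kernel of Beta(10, 8).
Data: 3 successes in 25 trials. The binomial likelihood contributes p^3(1−p)^22, so the posterior is Beta(10+3, 8+22) = Beta(13, 30).
For Beta(a, b) with a, b > 1 the mode is (a−1)/(a+b−2) = 12/41 ≈ 0.2927.

p̂_MAP = 0.2927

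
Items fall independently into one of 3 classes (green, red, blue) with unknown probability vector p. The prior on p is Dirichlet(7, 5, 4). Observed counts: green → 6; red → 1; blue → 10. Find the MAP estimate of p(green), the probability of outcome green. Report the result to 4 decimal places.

MAP estimate of p(green) = 0.4000

The posterior is Dirichlet(αᵢ + nᵢ) = Dirichlet(13, 6, 14).
For a Dirichlet(a₁,…,a_K) with all aᵢ > 1, the mode has j-th component (aⱼ − 1)/(Σaᵢ − K).
Here Σaᵢ = 33 and K = 3, so p(green) = (13 − 1)/(33 − 3) = 12/30 ≈ 0.4000.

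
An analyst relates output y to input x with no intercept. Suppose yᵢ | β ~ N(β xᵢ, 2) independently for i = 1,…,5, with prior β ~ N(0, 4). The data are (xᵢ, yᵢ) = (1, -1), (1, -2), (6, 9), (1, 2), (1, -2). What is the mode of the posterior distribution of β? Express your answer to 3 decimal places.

β̂_MAP = 1.259

log p(β | y) = −Σ(yᵢ − βxᵢ)²/(2·2) − β²/(2·4) + const.
Setting the derivative to zero: Σxᵢ(yᵢ − βxᵢ)/2 − β/4 = 0, so β = Σxᵢyᵢ / (Σxᵢ² + σ²/τ²).
Σxᵢyᵢ = 1·(-1) + 1·(-2) + 6·9 + 1·2 + 1·(-2) = 51; Σxᵢ² = 40; σ²/τ² = 0.5.
β̂_MAP = 51 / (40 + 0.5) = 51/40.5 ≈ 1.259.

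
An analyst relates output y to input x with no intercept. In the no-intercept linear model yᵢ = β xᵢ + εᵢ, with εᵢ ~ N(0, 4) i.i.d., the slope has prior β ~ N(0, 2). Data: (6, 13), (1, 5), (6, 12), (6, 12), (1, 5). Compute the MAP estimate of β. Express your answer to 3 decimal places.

log p(β | y) = −Σ(yᵢ − βxᵢ)²/(2·4) − β²/(2·2) + const.
Setting the derivative to zero: Σxᵢ(yᵢ − βxᵢ)/4 − β/2 = 0, so β = Σxᵢyᵢ / (Σxᵢ² + σ²/τ²).
Σxᵢyᵢ = 6·13 + 1·5 + 6·12 + 6·12 + 1·5 = 232; Σxᵢ² = 110; σ²/τ² = 2.
β̂_MAP = 232 / (110 + 2) = 232/112 ≈ 2.071.

β̂_MAP = 2.071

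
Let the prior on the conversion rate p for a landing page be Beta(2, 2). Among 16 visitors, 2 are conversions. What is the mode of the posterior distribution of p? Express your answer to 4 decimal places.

Prior: Beta(2, 2).
Data: 2 successes in 16 trials. The binomial likelihood contributes p^2(1−p)^14, so the posterior is Beta(2+2, 2+14) = Beta(4, 16).
For Beta(a, b) with a, b > 1 the mode is (a−1)/(a+b−2) = 3/18 ≈ 0.1667.

p̂_MAP = 0.1667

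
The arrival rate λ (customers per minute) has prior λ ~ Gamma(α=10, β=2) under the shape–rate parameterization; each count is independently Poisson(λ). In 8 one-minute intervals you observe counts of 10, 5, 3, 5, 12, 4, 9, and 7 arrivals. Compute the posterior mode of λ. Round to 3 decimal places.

Σxᵢ = 10+5+3+5+12+4+9+7 = 55, with n = 8.
Posterior ∝ λ^9e^(−2λ) · λ^55e^(−8λ) = λ^64e^(−10λ), i.e. Gamma(shape=65, rate=10).
The mode of a Gamma(a, b) with a ≥ 1 (shape–rate) is (a−1)/b = 64/10 ≈ 6.400.

λ̂_MAP = 6.400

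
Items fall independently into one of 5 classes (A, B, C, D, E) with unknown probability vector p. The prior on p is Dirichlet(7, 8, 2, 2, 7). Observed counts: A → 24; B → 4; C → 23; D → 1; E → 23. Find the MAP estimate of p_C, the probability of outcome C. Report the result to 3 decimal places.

The posterior is Dirichlet(αᵢ + nᵢ) = Dirichlet(31, 12, 25, 3, 30).
For a Dirichlet(a₁,…,a_K) with all aᵢ > 1, the mode has j-th component (aⱼ − 1)/(Σaᵢ − K).
Here Σaᵢ = 101 and K = 5, so p_C = (25 − 1)/(101 − 5) = 24/96 ≈ 0.250.

MAP estimate of p_C = 0.250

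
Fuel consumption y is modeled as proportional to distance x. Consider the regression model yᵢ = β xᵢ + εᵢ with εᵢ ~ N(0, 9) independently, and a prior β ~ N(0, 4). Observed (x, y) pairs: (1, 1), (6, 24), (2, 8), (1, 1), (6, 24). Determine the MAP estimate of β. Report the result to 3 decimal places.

β̂_MAP = 3.813

log p(β | y) = −Σ(yᵢ − βxᵢ)²/(2·9) − β²/(2·4) + const.
Setting the derivative to zero: Σxᵢ(yᵢ − βxᵢ)/9 − β/4 = 0, so β = Σxᵢyᵢ / (Σxᵢ² + σ²/τ²).
Σxᵢyᵢ = 1·1 + 6·24 + 2·8 + 1·1 + 6·24 = 306; Σxᵢ² = 78; σ²/τ² = 2.25.
β̂_MAP = 306 / (78 + 2.25) = 306/80.25 ≈ 3.813.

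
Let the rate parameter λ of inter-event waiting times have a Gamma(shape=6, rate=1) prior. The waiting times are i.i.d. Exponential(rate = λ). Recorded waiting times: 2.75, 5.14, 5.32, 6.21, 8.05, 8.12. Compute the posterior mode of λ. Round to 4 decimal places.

The Exponential(rate=λ) likelihood is ∝ λ^n e^(−λΣtᵢ). Here n = 6 and Σtᵢ = 2.75 + 5.14 + 5.32 + 6.21 + 8.05 + 8.12 = 35.59.
Posterior ∝ λ^5e^(−1λ) · λ^6e^(−35.59λ) = λ^11e^(−36.59λ), i.e. Gamma(12, 36.59).
Mode = (a−1)/b = 11/36.59 ≈ 0.3006.

λ̂_MAP = 0.3006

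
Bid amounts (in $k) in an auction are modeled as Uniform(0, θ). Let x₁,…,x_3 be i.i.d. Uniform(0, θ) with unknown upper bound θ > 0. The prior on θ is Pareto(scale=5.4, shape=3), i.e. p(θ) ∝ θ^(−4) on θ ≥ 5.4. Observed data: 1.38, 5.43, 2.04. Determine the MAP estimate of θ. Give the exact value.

θ̂_MAP = 5.43

The Uniform(0, θ) likelihood is θ^(−n) for θ ≥ max(xᵢ), zero otherwise. Here max(xᵢ) = 5.43.
Posterior ∝ θ^(−4) · θ^(−3) = θ^(−7) on θ ≥ max(5.4, 5.43) = 5.43.
This density is strictly decreasing in θ, so the posterior mode lies at the lower boundary of the support.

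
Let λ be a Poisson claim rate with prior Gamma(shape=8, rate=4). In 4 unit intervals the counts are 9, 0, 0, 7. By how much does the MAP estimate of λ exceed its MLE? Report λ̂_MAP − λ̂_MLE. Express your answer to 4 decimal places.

Σxᵢ = 16. Posterior is Gamma(24, 8); MAP = (24−1)/8 = 23/8 ≈ 2.87500.
MLE = x̄ = 16/4 ≈ 4.00000.
Difference = 23/8 − 16/4 = -9/8 ≈ -1.1250.

MAP − MLE = -1.1250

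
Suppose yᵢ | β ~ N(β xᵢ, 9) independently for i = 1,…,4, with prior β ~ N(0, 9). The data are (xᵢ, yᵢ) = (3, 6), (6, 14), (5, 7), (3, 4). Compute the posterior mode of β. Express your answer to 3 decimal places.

log p(β | y) = −Σ(yᵢ − βxᵢ)²/(2·9) − β²/(2·9) + const.
Setting the derivative to zero: Σxᵢ(yᵢ − βxᵢ)/9 − β/9 = 0, so β = Σxᵢyᵢ / (Σxᵢ² + σ²/τ²).
Σxᵢyᵢ = 3·6 + 6·14 + 5·7 + 3·4 = 149; Σxᵢ² = 79; σ²/τ² = 1.
β̂_MAP = 149 / (79 + 1) = 149/80 ≈ 1.863.

β̂_MAP = 1.863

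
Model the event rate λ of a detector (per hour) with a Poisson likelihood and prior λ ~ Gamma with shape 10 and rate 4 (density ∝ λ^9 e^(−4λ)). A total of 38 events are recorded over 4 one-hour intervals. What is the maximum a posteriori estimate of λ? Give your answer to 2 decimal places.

Σxᵢ = 38, n = 4.
Posterior ∝ λ^9e^(−4λ) · λ^38e^(−4λ) = λ^47e^(−8λ), i.e. Gamma(shape=48, rate=8).
The mode of a Gamma(a, b) with a ≥ 1 (shape–rate) is (a−1)/b = 47/8 ≈ 5.88.

λ̂_MAP = 5.88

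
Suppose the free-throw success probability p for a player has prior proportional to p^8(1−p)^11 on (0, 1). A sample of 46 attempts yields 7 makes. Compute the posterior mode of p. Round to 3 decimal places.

p̂_MAP = 0.231

The prior density ∝ p^8(1−p)^11 is the kernel of Beta(9, 12).
Data: 7 successes in 46 trials. The binomial likelihood contributes p^7(1−p)^39, so the posterior is Beta(9+7, 12+39) = Beta(16, 51).
For Beta(a, b) with a, b > 1 the mode is (a−1)/(a+b−2) = 15/65 ≈ 0.231.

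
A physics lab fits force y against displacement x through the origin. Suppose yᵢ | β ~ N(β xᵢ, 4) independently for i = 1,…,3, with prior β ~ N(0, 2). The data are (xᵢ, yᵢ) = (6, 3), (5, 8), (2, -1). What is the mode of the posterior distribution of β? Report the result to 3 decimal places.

log p(β | y) = −Σ(yᵢ − βxᵢ)²/(2·4) − β²/(2·2) + const.
Setting the derivative to zero: Σxᵢ(yᵢ − βxᵢ)/4 − β/2 = 0, so β = Σxᵢyᵢ / (Σxᵢ² + σ²/τ²).
Σxᵢyᵢ = 6·3 + 5·8 + 2·(-1) = 56; Σxᵢ² = 65; σ²/τ² = 2.
β̂_MAP = 56 / (65 + 2) = 56/67 ≈ 0.836.

β̂_MAP = 0.836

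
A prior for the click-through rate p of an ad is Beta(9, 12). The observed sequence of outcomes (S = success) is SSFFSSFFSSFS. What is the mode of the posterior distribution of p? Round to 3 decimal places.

p̂_MAP = 0.484

Prior: Beta(9, 12).
Data: 7 successes in 12 trials (from the sequence). The binomial likelihood contributes p^7(1−p)^5, so the posterior is Beta(9+7, 12+5) = Beta(16, 17).
For Beta(a, b) with a, b > 1 the mode is (a−1)/(a+b−2) = 15/31 ≈ 0.484.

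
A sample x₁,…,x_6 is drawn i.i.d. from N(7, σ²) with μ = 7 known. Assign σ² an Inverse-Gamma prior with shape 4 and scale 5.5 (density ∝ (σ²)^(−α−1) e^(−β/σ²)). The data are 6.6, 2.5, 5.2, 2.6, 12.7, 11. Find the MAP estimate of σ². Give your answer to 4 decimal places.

Sum of squared deviations about the known mean: SS = (6.6−7)² + (2.5−7)² + (5.2−7)² + (2.6−7)² + (12.7−7)² + (11−7)² = 91.5.
The Normal likelihood contributes (σ²)^(−n/2) exp(−SS/(2σ²)), so the posterior is Inverse-Gamma(α + n/2, β + SS/2) = Inverse-Gamma(7, 51.25).
The mode of Inverse-Gamma(a, b) is b/(a+1) = 51.25/8 ≈ 6.4063.

σ̂²_MAP = 6.4063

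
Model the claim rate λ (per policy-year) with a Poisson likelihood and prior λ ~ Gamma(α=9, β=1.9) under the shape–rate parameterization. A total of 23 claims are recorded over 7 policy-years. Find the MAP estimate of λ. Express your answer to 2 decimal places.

λ̂_MAP = 3.48

Σxᵢ = 23, n = 7.
Posterior ∝ λ^8e^(−1.9λ) · λ^23e^(−7λ) = λ^31e^(−8.9λ), i.e. Gamma(shape=32, rate=8.9).
The mode of a Gamma(a, b) with a ≥ 1 (shape–rate) is (a−1)/b = 31/8.9 ≈ 3.48.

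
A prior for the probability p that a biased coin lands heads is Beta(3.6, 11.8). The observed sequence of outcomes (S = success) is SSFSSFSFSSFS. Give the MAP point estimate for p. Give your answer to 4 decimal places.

Prior: Beta(3.6, 11.8).
Data: 8 successes in 12 trials (from the sequence). The binomial likelihood contributes p^8(1−p)^4, so the posterior is Beta(3.6+8, 11.8+4) = Beta(11.6, 15.8).
For Beta(a, b) with a, b > 1 the mode is (a−1)/(a+b−2) = 10.6/25.4 ≈ 0.4173.

p̂_MAP = 0.4173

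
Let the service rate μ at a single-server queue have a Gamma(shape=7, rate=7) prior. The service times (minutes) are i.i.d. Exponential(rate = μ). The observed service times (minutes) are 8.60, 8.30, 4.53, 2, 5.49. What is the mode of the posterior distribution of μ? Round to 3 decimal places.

μ̂_MAP = 0.306

The Exponential(rate=μ) likelihood is ∝ μ^n e^(−μΣtᵢ). Here n = 5 and Σtᵢ = 8.60 + 8.30 + 4.53 + 2 + 5.49 = 28.92.
Posterior ∝ μ^6e^(−7μ) · μ^5e^(−28.92μ) = μ^11e^(−35.92μ), i.e. Gamma(12, 35.92).
Mode = (a−1)/b = 11/35.92 ≈ 0.306.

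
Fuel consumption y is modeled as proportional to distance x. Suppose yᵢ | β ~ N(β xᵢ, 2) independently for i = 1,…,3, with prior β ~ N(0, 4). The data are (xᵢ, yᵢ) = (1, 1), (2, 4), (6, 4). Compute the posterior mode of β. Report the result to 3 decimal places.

log p(β | y) = −Σ(yᵢ − βxᵢ)²/(2·2) − β²/(2·4) + const.
Setting the derivative to zero: Σxᵢ(yᵢ − βxᵢ)/2 − β/4 = 0, so β = Σxᵢyᵢ / (Σxᵢ² + σ²/τ²).
Σxᵢyᵢ = 1·1 + 2·4 + 6·4 = 33; Σxᵢ² = 41; σ²/τ² = 0.5.
β̂_MAP = 33 / (41 + 0.5) = 33/41.5 ≈ 0.795.

β̂_MAP = 0.795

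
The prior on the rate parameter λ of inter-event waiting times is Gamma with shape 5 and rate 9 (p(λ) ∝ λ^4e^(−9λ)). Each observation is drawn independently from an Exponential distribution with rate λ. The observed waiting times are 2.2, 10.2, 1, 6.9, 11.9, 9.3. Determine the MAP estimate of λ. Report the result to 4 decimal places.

λ̂_MAP = 0.1980

The Exponential(rate=λ) likelihood is ∝ λ^n e^(−λΣtᵢ). Here n = 6 and Σtᵢ = 2.2 + 10.2 + 1 + 6.9 + 11.9 + 9.3 = 41.5.
Posterior ∝ λ^4e^(−9λ) · λ^6e^(−41.5λ) = λ^10e^(−50.5λ), i.e. Gamma(11, 50.5).
Mode = (a−1)/b = 10/50.5 ≈ 0.1980.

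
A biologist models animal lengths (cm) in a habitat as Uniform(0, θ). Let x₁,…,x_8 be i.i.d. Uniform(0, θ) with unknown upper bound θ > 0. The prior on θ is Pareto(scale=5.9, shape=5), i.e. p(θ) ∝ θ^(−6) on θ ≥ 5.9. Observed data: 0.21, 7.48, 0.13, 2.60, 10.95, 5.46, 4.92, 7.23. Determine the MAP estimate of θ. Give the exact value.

θ̂_MAP = 10.95

The Uniform(0, θ) likelihood is θ^(−n) for θ ≥ max(xᵢ), zero otherwise. Here max(xᵢ) = 10.95.
Posterior ∝ θ^(−6) · θ^(−8) = θ^(−14) on θ ≥ max(5.9, 10.95) = 10.95.
This density is strictly decreasing in θ, so the posterior mode lies at the lower boundary of the support.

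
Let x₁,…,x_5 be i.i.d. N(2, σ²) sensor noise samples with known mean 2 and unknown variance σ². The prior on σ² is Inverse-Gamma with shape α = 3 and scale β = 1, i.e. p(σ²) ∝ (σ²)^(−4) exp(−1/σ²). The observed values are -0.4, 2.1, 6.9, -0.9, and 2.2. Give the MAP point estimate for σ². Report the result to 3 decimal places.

Sum of squared deviations about the known mean: SS = (-0.4−2)² + (2.1−2)² + (6.9−2)² + (-0.9−2)² + (2.2−2)² = 38.23.
The Normal likelihood contributes (σ²)^(−n/2) exp(−SS/(2σ²)), so the posterior is Inverse-Gamma(α + n/2, β + SS/2) = Inverse-Gamma(5.5, 20.115).
The mode of Inverse-Gamma(a, b) is b/(a+1) = 20.115/6.5 ≈ 3.095.

σ̂²_MAP = 3.095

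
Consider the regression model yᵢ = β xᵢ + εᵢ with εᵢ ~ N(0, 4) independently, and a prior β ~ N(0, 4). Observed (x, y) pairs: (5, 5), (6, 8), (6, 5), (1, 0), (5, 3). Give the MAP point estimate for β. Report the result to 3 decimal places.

β̂_MAP = 0.952

log p(β | y) = −Σ(yᵢ − βxᵢ)²/(2·4) − β²/(2·4) + const.
Setting the derivative to zero: Σxᵢ(yᵢ − βxᵢ)/4 − β/4 = 0, so β = Σxᵢyᵢ / (Σxᵢ² + σ²/τ²).
Σxᵢyᵢ = 5·5 + 6·8 + 6·5 + 1·0 + 5·3 = 118; Σxᵢ² = 123; σ²/τ² = 1.
β̂_MAP = 118 / (123 + 1) = 118/124 ≈ 0.952.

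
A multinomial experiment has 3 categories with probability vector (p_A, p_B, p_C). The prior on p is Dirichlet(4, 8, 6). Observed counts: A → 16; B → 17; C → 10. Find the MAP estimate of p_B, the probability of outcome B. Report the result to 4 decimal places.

The posterior is Dirichlet(αᵢ + nᵢ) = Dirichlet(20, 25, 16).
For a Dirichlet(a₁,…,a_K) with all aᵢ > 1, the mode has j-th component (aⱼ − 1)/(Σaᵢ − K).
Here Σaᵢ = 61 and K = 3, so p_B = (25 − 1)/(61 − 3) = 24/58 ≈ 0.4138.

MAP estimate of p_B = 0.4138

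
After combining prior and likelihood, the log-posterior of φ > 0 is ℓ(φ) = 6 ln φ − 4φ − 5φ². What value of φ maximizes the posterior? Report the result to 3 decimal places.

ℓ'(φ) = 6/φ − 4 − 10φ. Setting this to zero and multiplying by φ: 10φ² + 4φ − 6 = 0.
φ = (−4 + √(4² + 4·10·6)) / (2·10) = (−4 + √256) / 20 = (−4 + 16)/20 = 3/5.
ℓ''(φ) = −6/φ² − 10 < 0, confirming a maximum.

φ̂_MAP = 0.600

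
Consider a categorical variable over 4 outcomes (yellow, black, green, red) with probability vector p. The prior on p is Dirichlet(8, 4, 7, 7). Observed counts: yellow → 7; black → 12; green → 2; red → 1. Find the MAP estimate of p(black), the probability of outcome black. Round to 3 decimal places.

The posterior is Dirichlet(αᵢ + nᵢ) = Dirichlet(15, 16, 9, 8).
For a Dirichlet(a₁,…,a_K) with all aᵢ > 1, the mode has j-th component (aⱼ − 1)/(Σaᵢ − K).
Here Σaᵢ = 48 and K = 4, so p(black) = (16 − 1)/(48 − 4) = 15/44 ≈ 0.341.

MAP estimate of p(black) = 0.341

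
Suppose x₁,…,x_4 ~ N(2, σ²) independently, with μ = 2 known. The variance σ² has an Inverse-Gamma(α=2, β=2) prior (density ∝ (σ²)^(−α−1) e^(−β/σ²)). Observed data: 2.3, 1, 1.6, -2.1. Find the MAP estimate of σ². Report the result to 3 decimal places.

Sum of squared deviations about the known mean: SS = (2.3−2)² + (1−2)² + (1.6−2)² + (-2.1−2)² = 18.06.
The Normal likelihood contributes (σ²)^(−n/2) exp(−SS/(2σ²)), so the posterior is Inverse-Gamma(α + n/2, β + SS/2) = Inverse-Gamma(4, 11.03).
The mode of Inverse-Gamma(a, b) is b/(a+1) = 11.03/5 ≈ 2.206.

σ̂²_MAP = 2.206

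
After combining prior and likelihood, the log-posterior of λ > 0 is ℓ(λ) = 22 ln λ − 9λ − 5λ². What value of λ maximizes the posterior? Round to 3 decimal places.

ℓ'(λ) = 22/λ − 9 − 10λ. Setting this to zero and multiplying by λ: 10λ² + 9λ − 22 = 0.
λ = (−9 + √(9² + 4·10·22)) / (2·10) = (−9 + √961) / 20 = (−9 + 31)/20 = 11/10.
ℓ''(λ) = −22/λ² − 10 < 0, confirming a maximum.

λ̂_MAP = 1.100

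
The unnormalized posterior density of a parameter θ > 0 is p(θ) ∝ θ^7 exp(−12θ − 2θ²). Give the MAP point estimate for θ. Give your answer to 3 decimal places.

ℓ'(θ) = 7/θ − 12 − 4θ. Setting this to zero and multiplying by θ: 4θ² + 12θ − 7 = 0.
θ = (−12 + √(12² + 4·4·7)) / (2·4) = (−12 + √256) / 8 = (−12 + 16)/8 = 1/2.
ℓ''(θ) = −7/θ² − 4 < 0, confirming a maximum.

θ̂_MAP = 0.500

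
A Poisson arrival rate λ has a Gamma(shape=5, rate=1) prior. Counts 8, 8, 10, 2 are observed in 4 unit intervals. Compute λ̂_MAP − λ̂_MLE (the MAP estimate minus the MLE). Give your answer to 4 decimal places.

Σxᵢ = 28. Posterior is Gamma(33, 5); MAP = (33−1)/5 = 32/5 ≈ 6.40000.
MLE = x̄ = 28/4 ≈ 7.00000.
Difference = 32/5 − 28/4 = -3/5 ≈ -0.6000.

MAP − MLE = -0.6000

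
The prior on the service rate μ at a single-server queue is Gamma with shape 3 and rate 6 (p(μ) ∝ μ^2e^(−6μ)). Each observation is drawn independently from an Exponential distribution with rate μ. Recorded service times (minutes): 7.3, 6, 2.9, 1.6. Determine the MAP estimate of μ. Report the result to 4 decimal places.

μ̂_MAP = 0.2521

The Exponential(rate=μ) likelihood is ∝ μ^n e^(−μΣtᵢ). Here n = 4 and Σtᵢ = 7.3 + 6 + 2.9 + 1.6 = 17.8.
Posterior ∝ μ^2e^(−6μ) · μ^4e^(−17.8μ) = μ^6e^(−23.8μ), i.e. Gamma(7, 23.8).
Mode = (a−1)/b = 6/23.8 ≈ 0.2521.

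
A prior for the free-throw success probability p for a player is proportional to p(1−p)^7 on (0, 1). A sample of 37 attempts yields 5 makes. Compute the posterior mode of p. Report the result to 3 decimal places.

p̂_MAP = 0.133

The prior density ∝ p(1−p)^7 is the kernel of Beta(2, 8).
Data: 5 successes in 37 trials. The binomial likelihood contributes p^5(1−p)^32, so the posterior is Beta(2+5, 8+32) = Beta(7, 40).
For Beta(a, b) with a, b > 1 the mode is (a−1)/(a+b−2) = 6/45 ≈ 0.133.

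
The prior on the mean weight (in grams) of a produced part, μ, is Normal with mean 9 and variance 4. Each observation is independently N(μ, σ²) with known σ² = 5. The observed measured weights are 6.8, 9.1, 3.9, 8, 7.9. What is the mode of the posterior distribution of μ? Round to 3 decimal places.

n = 5; x̄ = (6.8 + 9.1 + 3.9 + 8 + 7.9)/5 = 35.7/5 = 7.14.
For a Normal prior and Normal likelihood with known variance, the posterior is Normal; its mode equals its mean, the precision-weighted average.
Prior precision 1/σ₀² = 1/4 = 0.25; data precision n/σ² = 5/5 = 1.
μ̂ = (0.25·9 + 1·7.14) / (0.25 + 1) = 9.39/1.25 = 7.512.

μ̂_MAP = 7.512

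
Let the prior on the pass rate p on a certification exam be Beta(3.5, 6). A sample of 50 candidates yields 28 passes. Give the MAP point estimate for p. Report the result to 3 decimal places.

p̂_MAP = 0.530

Prior: Beta(3.5, 6).
Data: 28 successes in 50 trials. The binomial likelihood contributes p^28(1−p)^22, so the posterior is Beta(3.5+28, 6+22) = Beta(31.5, 28).
For Beta(a, b) with a, b > 1 the mode is (a−1)/(a+b−2) = 30.5/57.5 ≈ 0.530.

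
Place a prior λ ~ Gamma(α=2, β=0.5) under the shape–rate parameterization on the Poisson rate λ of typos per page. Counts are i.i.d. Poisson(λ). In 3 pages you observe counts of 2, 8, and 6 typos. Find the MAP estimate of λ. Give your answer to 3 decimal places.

λ̂_MAP = 4.857

Σxᵢ = 2+8+6 = 16, with n = 3.
Posterior ∝ λe^(−0.5λ) · λ^16e^(−3λ) = λ^17e^(−3.5λ), i.e. Gamma(shape=18, rate=3.5).
The mode of a Gamma(a, b) with a ≥ 1 (shape–rate) is (a−1)/b = 17/3.5 ≈ 4.857.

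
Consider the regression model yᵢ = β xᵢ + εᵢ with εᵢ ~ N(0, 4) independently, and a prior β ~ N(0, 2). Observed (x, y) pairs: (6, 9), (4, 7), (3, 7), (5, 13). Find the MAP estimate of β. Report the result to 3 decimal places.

log p(β | y) = −Σ(yᵢ − βxᵢ)²/(2·4) − β²/(2·2) + const.
Setting the derivative to zero: Σxᵢ(yᵢ − βxᵢ)/4 − β/2 = 0, so β = Σxᵢyᵢ / (Σxᵢ² + σ²/τ²).
Σxᵢyᵢ = 6·9 + 4·7 + 3·7 + 5·13 = 168; Σxᵢ² = 86; σ²/τ² = 2.
β̂_MAP = 168 / (86 + 2) = 168/88 ≈ 1.909.

β̂_MAP = 1.909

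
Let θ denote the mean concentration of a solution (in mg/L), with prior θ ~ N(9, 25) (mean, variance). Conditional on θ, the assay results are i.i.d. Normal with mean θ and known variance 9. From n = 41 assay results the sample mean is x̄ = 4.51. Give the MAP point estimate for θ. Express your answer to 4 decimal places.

θ̂_MAP = 4.5491

n = 41, x̄ = 4.51.
For a Normal prior and Normal likelihood with known variance, the posterior is Normal; its mode equals its mean, the precision-weighted average.
Prior precision 1/σ₀² = 1/25 = 0.04; data precision n/σ² = 41/9.
θ̂ = (0.04·9 + (41/9)·4.51) / (0.04 + 41/9) = (3763/180)/(1034/225) = 18815/4136 ≈ 4.5491.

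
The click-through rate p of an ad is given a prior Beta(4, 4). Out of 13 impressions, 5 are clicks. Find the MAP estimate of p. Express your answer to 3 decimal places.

p̂_MAP = 0.421

Prior: Beta(4, 4).
Data: 5 successes in 13 trials. The binomial likelihood contributes p^5(1−p)^8, so the posterior is Beta(4+5, 4+8) = Beta(9, 12).
For Beta(a, b) with a, b > 1 the mode is (a−1)/(a+b−2) = 8/19 ≈ 0.421.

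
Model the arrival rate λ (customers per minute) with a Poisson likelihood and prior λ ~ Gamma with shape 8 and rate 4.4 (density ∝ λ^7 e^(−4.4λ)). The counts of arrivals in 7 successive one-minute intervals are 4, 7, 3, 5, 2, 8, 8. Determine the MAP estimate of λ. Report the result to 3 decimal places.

λ̂_MAP = 3.860

Σxᵢ = 4+7+3+5+2+8+8 = 37, with n = 7.
Posterior ∝ λ^7e^(−4.4λ) · λ^37e^(−7λ) = λ^44e^(−11.4λ), i.e. Gamma(shape=45, rate=11.4).
The mode of a Gamma(a, b) with a ≥ 1 (shape–rate) is (a−1)/b = 44/11.4 ≈ 3.860.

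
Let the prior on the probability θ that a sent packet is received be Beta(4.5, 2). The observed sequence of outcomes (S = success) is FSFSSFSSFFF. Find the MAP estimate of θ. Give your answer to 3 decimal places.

Prior: Beta(4.5, 2).
Data: 5 successes in 11 trials (from the sequence). The binomial likelihood contributes θ^5(1−θ)^6, so the posterior is Beta(4.5+5, 2+6) = Beta(9.5, 8).
For Beta(a, b) with a, b > 1 the mode is (a−1)/(a+b−2) = 8.5/15.5 ≈ 0.548.

θ̂_MAP = 0.548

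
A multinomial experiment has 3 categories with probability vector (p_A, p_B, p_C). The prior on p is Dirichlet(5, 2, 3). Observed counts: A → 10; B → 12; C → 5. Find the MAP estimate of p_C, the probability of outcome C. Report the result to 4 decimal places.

The posterior is Dirichlet(αᵢ + nᵢ) = Dirichlet(15, 14, 8).
For a Dirichlet(a₁,…,a_K) with all aᵢ > 1, the mode has j-th component (aⱼ − 1)/(Σaᵢ − K).
Here Σaᵢ = 37 and K = 3, so p_C = (8 − 1)/(37 − 3) = 7/34 ≈ 0.2059.

MAP estimate of p_C = 0.2059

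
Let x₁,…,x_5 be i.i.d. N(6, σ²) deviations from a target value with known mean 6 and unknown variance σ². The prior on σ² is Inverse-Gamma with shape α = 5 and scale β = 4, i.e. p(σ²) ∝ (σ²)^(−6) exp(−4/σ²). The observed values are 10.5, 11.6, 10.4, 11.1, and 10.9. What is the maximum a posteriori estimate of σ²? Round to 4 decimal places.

Sum of squared deviations about the known mean: SS = (10.5−6)² + (11.6−6)² + (10.4−6)² + (11.1−6)² + (10.9−6)² = 120.99.
The Normal likelihood contributes (σ²)^(−n/2) exp(−SS/(2σ²)), so the posterior is Inverse-Gamma(α + n/2, β + SS/2) = Inverse-Gamma(7.5, 64.495).
The mode of Inverse-Gamma(a, b) is b/(a+1) = 64.495/8.5 ≈ 7.5876.

σ̂²_MAP = 7.5876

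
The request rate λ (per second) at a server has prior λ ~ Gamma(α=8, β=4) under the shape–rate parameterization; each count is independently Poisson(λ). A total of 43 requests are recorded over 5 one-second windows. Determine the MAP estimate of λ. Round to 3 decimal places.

Σxᵢ = 43, n = 5.
Posterior ∝ λ^7e^(−4λ) · λ^43e^(−5λ) = λ^50e^(−9λ), i.e. Gamma(shape=51, rate=9).
The mode of a Gamma(a, b) with a ≥ 1 (shape–rate) is (a−1)/b = 50/9 ≈ 5.556.

λ̂_MAP = 5.556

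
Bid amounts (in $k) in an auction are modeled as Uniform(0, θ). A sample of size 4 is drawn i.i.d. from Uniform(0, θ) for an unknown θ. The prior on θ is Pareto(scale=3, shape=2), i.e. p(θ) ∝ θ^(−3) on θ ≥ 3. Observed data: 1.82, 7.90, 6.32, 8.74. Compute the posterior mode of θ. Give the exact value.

θ̂_MAP = 8.74

The Uniform(0, θ) likelihood is θ^(−n) for θ ≥ max(xᵢ), zero otherwise. Here max(xᵢ) = 8.74.
Posterior ∝ θ^(−3) · θ^(−4) = θ^(−7) on θ ≥ max(3, 8.74) = 8.74.
This density is strictly decreasing in θ, so the posterior mode lies at the lower boundary of the support.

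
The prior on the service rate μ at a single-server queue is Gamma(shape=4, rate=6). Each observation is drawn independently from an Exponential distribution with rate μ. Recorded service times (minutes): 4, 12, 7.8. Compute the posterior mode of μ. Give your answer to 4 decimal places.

μ̂_MAP = 0.2013

The Exponential(rate=μ) likelihood is ∝ μ^n e^(−μΣtᵢ). Here n = 3 and Σtᵢ = 4 + 12 + 7.8 = 23.8.
Posterior ∝ μ^3e^(−6μ) · μ^3e^(−23.8μ) = μ^6e^(−29.8μ), i.e. Gamma(7, 29.8).
Mode = (a−1)/b = 6/29.8 ≈ 0.2013.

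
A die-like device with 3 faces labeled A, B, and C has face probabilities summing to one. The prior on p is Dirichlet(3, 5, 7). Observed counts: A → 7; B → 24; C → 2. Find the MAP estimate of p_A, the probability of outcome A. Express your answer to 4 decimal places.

MAP estimate of p_A = 0.2000

The posterior is Dirichlet(αᵢ + nᵢ) = Dirichlet(10, 29, 9).
For a Dirichlet(a₁,…,a_K) with all aᵢ > 1, the mode has j-th component (aⱼ − 1)/(Σaᵢ − K).
Here Σaᵢ = 48 and K = 3, so p_A = (10 − 1)/(48 − 3) = 9/45 ≈ 0.2000.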